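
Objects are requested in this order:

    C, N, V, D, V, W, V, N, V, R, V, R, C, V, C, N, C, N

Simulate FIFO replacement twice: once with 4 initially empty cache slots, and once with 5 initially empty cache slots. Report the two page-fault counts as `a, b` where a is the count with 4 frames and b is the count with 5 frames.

9, 8

4 frames: F F F F . F . . . F . . F F . F . . → 9 faults.
5 frames: F F F F . F . . . F . . F . . F . . → 8 faults.
8 < 9: adding a frame reduced faults, as is typical.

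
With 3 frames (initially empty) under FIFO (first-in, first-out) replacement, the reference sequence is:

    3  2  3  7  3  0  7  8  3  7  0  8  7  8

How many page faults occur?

3 -> fault, frames (3)
2 -> fault, frames (3 2)
3 -> hit
7 -> fault, frames (3 2 7)
3 -> hit
0 -> fault, evict 3, frames (2 7 0)
7 -> hit
8 -> fault, evict 2, frames (7 0 8)
3 -> fault, evict 7, frames (0 8 3)
7 -> fault, evict 0, frames (8 3 7)
0 -> fault, evict 8, frames (3 7 0)
8 -> fault, evict 3, frames (7 0 8)
7 -> hit
8 -> hit
Page faults: 9.

9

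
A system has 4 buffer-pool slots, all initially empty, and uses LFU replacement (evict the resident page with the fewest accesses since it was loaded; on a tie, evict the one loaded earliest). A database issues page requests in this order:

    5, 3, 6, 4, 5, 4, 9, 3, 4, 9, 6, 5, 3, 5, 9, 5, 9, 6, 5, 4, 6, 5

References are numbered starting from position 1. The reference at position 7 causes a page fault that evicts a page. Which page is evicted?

3

pos 1: 5 -> miss, frames [5]
pos 2: 3 -> miss, frames [5, 3]
pos 3: 6 -> miss, frames [5, 3, 6]
pos 4: 4 -> miss, frames [5, 3, 6, 4]
pos 5: 5 -> hit
pos 6: 4 -> hit
pos 7: 9 -> miss, evict 3, frames [5, 6, 4, 9]
At position 7, page 3 is evicted.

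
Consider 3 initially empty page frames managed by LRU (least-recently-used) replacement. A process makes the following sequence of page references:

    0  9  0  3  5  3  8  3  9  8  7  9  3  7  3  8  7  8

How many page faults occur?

9

0 -> fault, frames {0}
9 -> fault, frames {0,9}
0 -> hit
3 -> fault, frames {9,0,3}
5 -> fault, evict 9, frames {0,3,5}
3 -> hit
8 -> fault, evict 0, frames {5,3,8}
3 -> hit
9 -> fault, evict 5, frames {8,3,9}
8 -> hit
7 -> fault, evict 3, frames {9,8,7}
9 -> hit
3 -> fault, evict 8, frames {7,9,3}
7 -> hit
3 -> hit
8 -> fault, evict 9, frames {7,3,8}
7 -> hit
8 -> hit
Page faults: 9.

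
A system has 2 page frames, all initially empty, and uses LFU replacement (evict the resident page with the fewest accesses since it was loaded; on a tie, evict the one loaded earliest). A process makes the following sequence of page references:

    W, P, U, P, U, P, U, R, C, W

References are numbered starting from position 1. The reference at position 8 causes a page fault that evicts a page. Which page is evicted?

P

pos 1: W -> fault, frames [W]
pos 2: P -> fault, frames [W, P]
pos 3: U -> fault, evict W, frames [P, U]
pos 4: P -> hit
pos 5: U -> hit
pos 6: P -> hit
pos 7: U -> hit
pos 8: R -> fault, evict P, frames [U, R]
At position 8, page P is evicted.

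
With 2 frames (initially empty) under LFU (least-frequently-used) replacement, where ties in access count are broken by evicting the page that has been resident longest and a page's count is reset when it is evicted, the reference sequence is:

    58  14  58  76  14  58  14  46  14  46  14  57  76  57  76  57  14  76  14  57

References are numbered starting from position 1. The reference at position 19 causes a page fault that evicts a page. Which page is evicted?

pos 1: 58 → fault, frames (58)
pos 2: 14 → fault, frames (58 14)
pos 3: 58 → hit
pos 4: 76 → fault, evict 14, frames (58 76)
pos 5: 14 → fault, evict 76, frames (58 14)
pos 6: 58 → hit
pos 7: 14 → hit
pos 8: 46 → fault, evict 14, frames (58 46)
pos 9: 14 → fault, evict 46, frames (58 14)
pos 10: 46 → fault, evict 14, frames (58 46)
pos 11: 14 → fault, evict 46, frames (58 14)
pos 12: 57 → fault, evict 14, frames (58 57)
pos 13: 76 → fault, evict 57, frames (58 76)
pos 14: 57 → fault, evict 76, frames (58 57)
pos 15: 76 → fault, evict 57, frames (58 76)
pos 16: 57 → fault, evict 76, frames (58 57)
pos 17: 14 → fault, evict 57, frames (58 14)
pos 18: 76 → fault, evict 14, frames (58 76)
pos 19: 14 → fault, evict 76, frames (58 14)
At position 19, page 76 is evicted.

76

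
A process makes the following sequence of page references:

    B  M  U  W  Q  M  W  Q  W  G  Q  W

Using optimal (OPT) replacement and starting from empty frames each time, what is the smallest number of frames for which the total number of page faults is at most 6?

3

f=1: 12 faults
f=2: 8 faults
f=3: 6 faults
f=4: 6 faults
f=5: 6 faults
f=6: 6 faults
Smallest f with faults ≤ 6 is 3.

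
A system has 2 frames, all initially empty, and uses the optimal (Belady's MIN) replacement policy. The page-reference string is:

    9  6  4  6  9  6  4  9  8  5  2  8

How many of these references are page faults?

8

9: fault, frames [9]
6: fault, frames [9, 6]
4: fault, evict 9, frames [6, 4]
6: hit
9: fault, evict 4, frames [6, 9]
6: hit
4: fault, evict 6, frames [9, 4]
9: hit
8: fault, evict 4, frames [9, 8]
5: fault, evict 9, frames [8, 5]
2: fault, evict 5, frames [8, 2]
8: hit
Page faults: 8.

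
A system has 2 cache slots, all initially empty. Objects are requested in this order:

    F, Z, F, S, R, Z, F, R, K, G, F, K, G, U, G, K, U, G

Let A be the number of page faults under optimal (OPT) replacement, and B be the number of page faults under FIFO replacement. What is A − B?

Under OPT: F F . F F . F . F F . F . F . F . F → 11 faults.
Under FIFO: F F . F F F F F F F F F F F . F . F → 15 faults.
A − B = 11 − 15 = -4.

-4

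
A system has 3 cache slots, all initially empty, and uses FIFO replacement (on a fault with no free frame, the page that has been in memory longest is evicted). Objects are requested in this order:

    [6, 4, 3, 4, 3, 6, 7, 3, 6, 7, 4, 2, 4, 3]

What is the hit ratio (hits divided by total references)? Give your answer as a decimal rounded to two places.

6 -> fault, frames [6]
4 -> fault, frames [6, 4]
3 -> fault, frames [6, 4, 3]
4 -> hit
3 -> hit
6 -> hit
7 -> fault, evict 6, frames [4, 3, 7]
3 -> hit
6 -> fault, evict 4, frames [3, 7, 6]
7 -> hit
4 -> fault, evict 3, frames [7, 6, 4]
2 -> fault, evict 7, frames [6, 4, 2]
4 -> hit
3 -> fault, evict 6, frames [4, 2, 3]
Hits: 6 of 14 references → 6/14 = 0.4286.

0.43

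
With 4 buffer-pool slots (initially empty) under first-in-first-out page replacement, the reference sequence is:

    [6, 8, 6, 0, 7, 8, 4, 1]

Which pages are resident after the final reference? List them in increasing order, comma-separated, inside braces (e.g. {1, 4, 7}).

{0, 1, 4, 7}

6: miss, frames [6]
8: miss, frames [6, 8]
6: hit
0: miss, frames [6, 8, 0]
7: miss, frames [6, 8, 0, 7]
8: hit
4: miss, evict 6, frames [8, 0, 7, 4]
1: miss, evict 8, frames [0, 7, 4, 1]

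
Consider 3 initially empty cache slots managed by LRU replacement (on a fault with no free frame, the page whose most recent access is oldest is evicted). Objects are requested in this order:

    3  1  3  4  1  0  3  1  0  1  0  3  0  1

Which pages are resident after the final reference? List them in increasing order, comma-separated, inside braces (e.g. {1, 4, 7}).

{0, 1, 3}

3 -> miss, frames (3)
1 -> miss, frames (3 1)
3 -> hit
4 -> miss, frames (1 3 4)
1 -> hit
0 -> miss, evict 3, frames (4 1 0)
3 -> miss, evict 4, frames (1 0 3)
1 -> hit
0 -> hit
1 -> hit
0 -> hit
3 -> hit
0 -> hit
1 -> hit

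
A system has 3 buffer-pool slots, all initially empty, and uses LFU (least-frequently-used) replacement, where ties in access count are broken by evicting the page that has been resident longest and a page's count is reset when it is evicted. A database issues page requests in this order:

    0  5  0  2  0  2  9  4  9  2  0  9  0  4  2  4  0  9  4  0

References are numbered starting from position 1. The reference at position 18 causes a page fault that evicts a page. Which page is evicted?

4

pos 1: 0 -> miss, frames (0)
pos 2: 5 -> miss, frames (0 5)
pos 3: 0 -> hit
pos 4: 2 -> miss, frames (0 5 2)
pos 5: 0 -> hit
pos 6: 2 -> hit
pos 7: 9 -> miss, evict 5, frames (0 2 9)
pos 8: 4 -> miss, evict 9, frames (0 2 4)
pos 9: 9 -> miss, evict 4, frames (0 2 9)
pos 10: 2 -> hit
pos 11: 0 -> hit
pos 12: 9 -> hit
pos 13: 0 -> hit
pos 14: 4 -> miss, evict 9, frames (0 2 4)
pos 15: 2 -> hit
pos 16: 4 -> hit
pos 17: 0 -> hit
pos 18: 9 -> miss, evict 4, frames (0 2 9)
At position 18, page 4 is evicted.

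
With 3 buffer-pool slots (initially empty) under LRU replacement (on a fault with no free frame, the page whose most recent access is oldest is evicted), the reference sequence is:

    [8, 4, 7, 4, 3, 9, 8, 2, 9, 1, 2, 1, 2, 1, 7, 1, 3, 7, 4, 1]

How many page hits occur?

8

8 -> miss, frames [8]
4 -> miss, frames [8, 4]
7 -> miss, frames [8, 4, 7]
4 -> hit
3 -> miss, evict 8, frames [7, 4, 3]
9 -> miss, evict 7, frames [4, 3, 9]
8 -> miss, evict 4, frames [3, 9, 8]
2 -> miss, evict 3, frames [9, 8, 2]
9 -> hit
1 -> miss, evict 8, frames [2, 9, 1]
2 -> hit
1 -> hit
2 -> hit
1 -> hit
7 -> miss, evict 9, frames [2, 1, 7]
1 -> hit
3 -> miss, evict 2, frames [7, 1, 3]
7 -> hit
4 -> miss, evict 1, frames [3, 7, 4]
1 -> miss, evict 3, frames [7, 4, 1]
Hits: 8.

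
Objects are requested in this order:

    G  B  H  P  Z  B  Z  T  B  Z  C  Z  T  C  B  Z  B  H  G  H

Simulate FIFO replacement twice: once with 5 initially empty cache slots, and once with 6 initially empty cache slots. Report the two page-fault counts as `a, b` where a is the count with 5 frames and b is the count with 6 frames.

5 frames: F F F F F . . F . . F . . . F . . F F . → 10 faults.
6 frames: F F F F F . . F . . F . . . . . . . F . → 8 faults.
8 < 10: adding a frame reduced faults, as is typical.

10, 8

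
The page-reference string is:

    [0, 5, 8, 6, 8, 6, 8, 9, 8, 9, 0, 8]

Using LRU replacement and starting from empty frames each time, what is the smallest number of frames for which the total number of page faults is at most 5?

5

f=1: 12 faults
f=2: 7 faults
f=3: 6 faults
f=4: 6 faults
f=5: 5 faults
Smallest f with faults ≤ 5 is 5.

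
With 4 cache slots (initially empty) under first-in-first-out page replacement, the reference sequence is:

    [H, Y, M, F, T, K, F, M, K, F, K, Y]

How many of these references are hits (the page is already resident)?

H: fault, frames [H]
Y: fault, frames [H, Y]
M: fault, frames [H, Y, M]
F: fault, frames [H, Y, M, F]
T: fault, evict H, frames [Y, M, F, T]
K: fault, evict Y, frames [M, F, T, K]
F: hit
M: hit
K: hit
F: hit
K: hit
Y: fault, evict M, frames [F, T, K, Y]
Hits: 5.

5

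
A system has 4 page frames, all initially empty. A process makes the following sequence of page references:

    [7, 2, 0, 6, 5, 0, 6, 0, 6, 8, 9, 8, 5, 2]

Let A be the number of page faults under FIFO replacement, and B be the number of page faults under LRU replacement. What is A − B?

-1

Under FIFO: F F F F F . . . . F F . . F → 8 faults.
Under LRU: F F F F F . . . . F F . F F → 9 faults.
A − B = 8 − 9 = -1.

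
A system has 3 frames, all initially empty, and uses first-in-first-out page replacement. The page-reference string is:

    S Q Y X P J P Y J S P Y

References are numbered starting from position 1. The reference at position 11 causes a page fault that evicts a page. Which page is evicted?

pos 1: S -> fault, frames {S}
pos 2: Q -> fault, frames {S,Q}
pos 3: Y -> fault, frames {S,Q,Y}
pos 4: X -> fault, evict S, frames {Q,Y,X}
pos 5: P -> fault, evict Q, frames {Y,X,P}
pos 6: J -> fault, evict Y, frames {X,P,J}
pos 7: P -> hit
pos 8: Y -> fault, evict X, frames {P,J,Y}
pos 9: J -> hit
pos 10: S -> fault, evict P, frames {J,Y,S}
pos 11: P -> fault, evict J, frames {Y,S,P}
At position 11, page J is evicted.

J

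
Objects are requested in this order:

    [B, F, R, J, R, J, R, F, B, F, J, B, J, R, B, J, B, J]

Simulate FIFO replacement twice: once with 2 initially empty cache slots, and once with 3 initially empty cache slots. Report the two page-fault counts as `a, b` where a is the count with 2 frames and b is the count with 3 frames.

10, 9

2 frames: F F F F . . . F F . F . . F F F . . → 10 faults.
3 frames: F F F F . . . . F F . . . F . F F . → 9 faults.
9 < 10: adding a frame reduced faults, as is typical.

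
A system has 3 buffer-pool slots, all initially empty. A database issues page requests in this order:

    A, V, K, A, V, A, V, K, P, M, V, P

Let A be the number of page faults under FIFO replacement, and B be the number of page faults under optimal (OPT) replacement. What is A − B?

1

Under FIFO: F F F . . . . . F F F . → 6 faults.
Under OPT: F F F . . . . . F F . . → 5 faults.
A − B = 6 − 5 = 1.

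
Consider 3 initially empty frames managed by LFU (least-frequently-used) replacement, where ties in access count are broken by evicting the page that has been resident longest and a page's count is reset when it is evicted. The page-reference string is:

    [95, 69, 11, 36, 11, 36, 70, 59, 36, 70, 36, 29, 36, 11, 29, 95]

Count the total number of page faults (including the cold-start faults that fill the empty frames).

95 -> fault, frames [95]
69 -> fault, frames [95, 69]
11 -> fault, frames [95, 69, 11]
36 -> fault, evict 95, frames [69, 11, 36]
11 -> hit
36 -> hit
70 -> fault, evict 69, frames [11, 36, 70]
59 -> fault, evict 70, frames [11, 36, 59]
36 -> hit
70 -> fault, evict 59, frames [11, 36, 70]
36 -> hit
29 -> fault, evict 70, frames [11, 36, 29]
36 -> hit
11 -> hit
29 -> hit
95 -> fault, evict 29, frames [11, 36, 95]
Page faults: 9.

9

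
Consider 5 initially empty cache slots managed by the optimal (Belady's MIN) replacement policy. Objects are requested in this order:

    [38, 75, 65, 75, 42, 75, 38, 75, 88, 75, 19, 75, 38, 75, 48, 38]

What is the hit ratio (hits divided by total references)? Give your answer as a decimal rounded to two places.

38 -> fault, frames {38}
75 -> fault, frames {38,75}
65 -> fault, frames {38,75,65}
75 -> hit
42 -> fault, frames {38,75,65,42}
75 -> hit
38 -> hit
75 -> hit
88 -> fault, frames {38,75,65,42,88}
75 -> hit
19 -> fault, evict 88, frames {38,75,65,42,19}
75 -> hit
38 -> hit
75 -> hit
48 -> fault, evict 19, frames {38,75,65,42,48}
38 -> hit
Hits: 9 of 16 references → 9/16 = 0.5625.

0.56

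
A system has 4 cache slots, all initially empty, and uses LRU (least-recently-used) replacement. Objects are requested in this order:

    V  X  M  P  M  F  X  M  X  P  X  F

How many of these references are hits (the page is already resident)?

V: miss, frames [V]
X: miss, frames [V, X]
M: miss, frames [V, X, M]
P: miss, frames [V, X, M, P]
M: hit
F: miss, evict V, frames [X, P, M, F]
X: hit
M: hit
X: hit
P: hit
X: hit
F: hit
Hits: 7.

7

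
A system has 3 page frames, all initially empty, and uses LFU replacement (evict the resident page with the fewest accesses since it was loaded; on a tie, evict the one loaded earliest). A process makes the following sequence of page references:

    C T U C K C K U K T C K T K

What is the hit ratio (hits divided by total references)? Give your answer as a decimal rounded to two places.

0.64

C -> miss, frames {C}
T -> miss, frames {C,T}
U -> miss, frames {C,T,U}
C -> hit
K -> miss, evict T, frames {C,U,K}
C -> hit
K -> hit
U -> hit
K -> hit
T -> miss, evict U, frames {C,K,T}
C -> hit
K -> hit
T -> hit
K -> hit
Hits: 9 of 14 references → 9/14 = 0.6429.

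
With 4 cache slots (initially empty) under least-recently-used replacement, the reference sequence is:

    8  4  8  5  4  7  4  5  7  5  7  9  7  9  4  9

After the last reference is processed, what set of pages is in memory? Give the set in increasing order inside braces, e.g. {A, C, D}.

{4, 5, 7, 9}

8: miss, frames [8]
4: miss, frames [8, 4]
8: hit
5: miss, frames [4, 8, 5]
4: hit
7: miss, frames [8, 5, 4, 7]
4: hit
5: hit
7: hit
5: hit
7: hit
9: miss, evict 8, frames [4, 5, 7, 9]
7: hit
9: hit
4: hit
9: hit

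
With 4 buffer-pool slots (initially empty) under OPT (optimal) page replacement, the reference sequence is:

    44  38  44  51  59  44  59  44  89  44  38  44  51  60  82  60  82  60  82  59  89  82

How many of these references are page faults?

8

44 -> fault, frames [44]
38 -> fault, frames [44, 38]
44 -> hit
51 -> fault, frames [44, 38, 51]
59 -> fault, frames [44, 38, 51, 59]
44 -> hit
59 -> hit
44 -> hit
89 -> fault, evict 59, frames [44, 38, 51, 89]
44 -> hit
38 -> hit
44 -> hit
51 -> hit
60 -> fault, evict 51, frames [44, 38, 89, 60]
82 -> fault, evict 38, frames [44, 89, 60, 82]
60 -> hit
82 -> hit
60 -> hit
82 -> hit
59 -> fault, evict 60, frames [44, 89, 82, 59]
89 -> hit
82 -> hit
Page faults: 8.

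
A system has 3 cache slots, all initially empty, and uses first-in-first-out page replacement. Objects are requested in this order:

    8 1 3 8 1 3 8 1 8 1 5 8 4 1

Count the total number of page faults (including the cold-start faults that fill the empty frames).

7

8 -> miss, frames {8}
1 -> miss, frames {8,1}
3 -> miss, frames {8,1,3}
8 -> hit
1 -> hit
3 -> hit
8 -> hit
1 -> hit
8 -> hit
1 -> hit
5 -> miss, evict 8, frames {1,3,5}
8 -> miss, evict 1, frames {3,5,8}
4 -> miss, evict 3, frames {5,8,4}
1 -> miss, evict 5, frames {8,4,1}
Page faults: 7.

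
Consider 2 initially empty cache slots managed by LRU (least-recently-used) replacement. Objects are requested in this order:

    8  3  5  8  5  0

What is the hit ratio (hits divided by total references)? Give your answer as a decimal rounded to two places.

8: fault, frames (8)
3: fault, frames (8 3)
5: fault, evict 8, frames (3 5)
8: fault, evict 3, frames (5 8)
5: hit
0: fault, evict 8, frames (5 0)
Hits: 1 of 6 references → 1/6 = 0.1667.

0.17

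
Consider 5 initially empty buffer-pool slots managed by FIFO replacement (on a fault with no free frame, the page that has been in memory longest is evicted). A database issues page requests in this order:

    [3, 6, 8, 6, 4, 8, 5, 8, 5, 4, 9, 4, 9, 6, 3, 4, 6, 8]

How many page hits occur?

9

3: miss, frames [3]
6: miss, frames [3, 6]
8: miss, frames [3, 6, 8]
6: hit
4: miss, frames [3, 6, 8, 4]
8: hit
5: miss, frames [3, 6, 8, 4, 5]
8: hit
5: hit
4: hit
9: miss, evict 3, frames [6, 8, 4, 5, 9]
4: hit
9: hit
6: hit
3: miss, evict 6, frames [8, 4, 5, 9, 3]
4: hit
6: miss, evict 8, frames [4, 5, 9, 3, 6]
8: miss, evict 4, frames [5, 9, 3, 6, 8]
Hits: 9.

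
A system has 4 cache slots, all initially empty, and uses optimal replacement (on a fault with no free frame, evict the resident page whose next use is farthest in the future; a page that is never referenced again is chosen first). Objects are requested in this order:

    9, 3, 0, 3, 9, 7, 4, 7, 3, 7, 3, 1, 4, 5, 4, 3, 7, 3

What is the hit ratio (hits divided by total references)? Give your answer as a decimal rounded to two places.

9: fault, frames [9]
3: fault, frames [9, 3]
0: fault, frames [9, 3, 0]
3: hit
9: hit
7: fault, frames [9, 3, 0, 7]
4: fault, evict 0, frames [9, 3, 7, 4]
7: hit
3: hit
7: hit
3: hit
1: fault, evict 9, frames [3, 7, 4, 1]
4: hit
5: fault, evict 1, frames [3, 7, 4, 5]
4: hit
3: hit
7: hit
3: hit
Hits: 11 of 18 references → 11/18 = 0.6111.

0.61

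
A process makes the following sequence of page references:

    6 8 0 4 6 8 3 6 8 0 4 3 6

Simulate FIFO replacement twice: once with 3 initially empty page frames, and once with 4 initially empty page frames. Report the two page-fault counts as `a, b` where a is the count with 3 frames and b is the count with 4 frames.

3 frames: F F F F F F F . . F F . F → 10 faults.
4 frames: F F F F . . F F F F F F F → 11 faults.
11 > 10: adding a frame increased faults — Belady's anomaly.

10, 11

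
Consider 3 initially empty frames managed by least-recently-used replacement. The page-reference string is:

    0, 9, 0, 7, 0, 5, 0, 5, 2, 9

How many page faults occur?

6

0 → fault, frames [0]
9 → fault, frames [0, 9]
0 → hit
7 → fault, frames [9, 0, 7]
0 → hit
5 → fault, evict 9, frames [7, 0, 5]
0 → hit
5 → hit
2 → fault, evict 7, frames [0, 5, 2]
9 → fault, evict 0, frames [5, 2, 9]
Page faults: 6.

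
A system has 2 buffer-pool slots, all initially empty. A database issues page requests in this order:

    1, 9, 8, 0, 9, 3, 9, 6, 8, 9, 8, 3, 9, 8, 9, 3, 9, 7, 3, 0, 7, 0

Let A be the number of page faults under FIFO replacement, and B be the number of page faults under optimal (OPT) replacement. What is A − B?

Under FIFO: F F F F F F . F F F . F . F F F . F . F . . → 15 faults.
Under OPT: F F F F . F . F F . . F . F . F . F . F . . → 12 faults.
A − B = 15 − 12 = 3.

3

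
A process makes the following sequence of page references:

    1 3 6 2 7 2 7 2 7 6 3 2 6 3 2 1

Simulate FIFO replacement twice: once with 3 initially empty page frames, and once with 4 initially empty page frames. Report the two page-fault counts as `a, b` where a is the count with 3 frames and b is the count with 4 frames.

9, 6

3 frames: F F F F F . . . . . F . F . F F → 9 faults.
4 frames: F F F F F . . . . . . . . . . F → 6 faults.
6 < 9: adding a frame reduced faults, as is typical.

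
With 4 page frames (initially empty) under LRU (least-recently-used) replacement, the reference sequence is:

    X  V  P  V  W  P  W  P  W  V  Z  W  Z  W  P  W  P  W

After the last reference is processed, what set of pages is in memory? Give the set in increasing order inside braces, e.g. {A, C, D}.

X: miss, frames [X]
V: miss, frames [X, V]
P: miss, frames [X, V, P]
V: hit
W: miss, frames [X, P, V, W]
P: hit
W: hit
P: hit
W: hit
V: hit
Z: miss, evict X, frames [P, W, V, Z]
W: hit
Z: hit
W: hit
P: hit
W: hit
P: hit
W: hit

{P, V, W, Z}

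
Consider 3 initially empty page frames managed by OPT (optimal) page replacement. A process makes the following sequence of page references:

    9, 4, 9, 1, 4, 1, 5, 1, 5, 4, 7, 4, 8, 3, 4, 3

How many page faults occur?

9 → fault, frames {9}
4 → fault, frames {9,4}
9 → hit
1 → fault, frames {9,4,1}
4 → hit
1 → hit
5 → fault, evict 9, frames {4,1,5}
1 → hit
5 → hit
4 → hit
7 → fault, evict 5, frames {4,1,7}
4 → hit
8 → fault, evict 7, frames {4,1,8}
3 → fault, evict 8, frames {4,1,3}
4 → hit
3 → hit
Page faults: 7.

7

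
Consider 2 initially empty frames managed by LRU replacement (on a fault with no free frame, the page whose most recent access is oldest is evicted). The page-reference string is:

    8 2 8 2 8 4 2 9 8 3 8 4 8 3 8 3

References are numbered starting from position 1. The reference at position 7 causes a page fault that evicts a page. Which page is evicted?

pos 1: 8 → fault, frames {8}
pos 2: 2 → fault, frames {8,2}
pos 3: 8 → hit
pos 4: 2 → hit
pos 5: 8 → hit
pos 6: 4 → fault, evict 2, frames {8,4}
pos 7: 2 → fault, evict 8, frames {4,2}
At position 7, page 8 is evicted.

8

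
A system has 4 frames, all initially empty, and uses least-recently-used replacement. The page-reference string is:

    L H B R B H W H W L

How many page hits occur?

4

L: miss, frames [L]
H: miss, frames [L, H]
B: miss, frames [L, H, B]
R: miss, frames [L, H, B, R]
B: hit
H: hit
W: miss, evict L, frames [R, B, H, W]
H: hit
W: hit
L: miss, evict R, frames [B, H, W, L]
Hits: 4.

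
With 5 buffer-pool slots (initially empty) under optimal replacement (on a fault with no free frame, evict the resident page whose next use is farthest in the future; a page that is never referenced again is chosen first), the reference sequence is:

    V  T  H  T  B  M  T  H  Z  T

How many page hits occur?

4

V: miss, frames [V]
T: miss, frames [V, T]
H: miss, frames [V, T, H]
T: hit
B: miss, frames [V, T, H, B]
M: miss, frames [V, T, H, B, M]
T: hit
H: hit
Z: miss, evict M, frames [V, T, H, B, Z]
T: hit
Hits: 4.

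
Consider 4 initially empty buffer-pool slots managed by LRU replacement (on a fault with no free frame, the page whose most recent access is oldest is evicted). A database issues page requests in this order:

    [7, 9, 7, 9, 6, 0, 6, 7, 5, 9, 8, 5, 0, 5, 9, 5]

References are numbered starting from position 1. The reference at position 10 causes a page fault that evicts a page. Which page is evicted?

0

pos 1: 7 -> fault, frames (7)
pos 2: 9 -> fault, frames (7 9)
pos 3: 7 -> hit
pos 4: 9 -> hit
pos 5: 6 -> fault, frames (7 9 6)
pos 6: 0 -> fault, frames (7 9 6 0)
pos 7: 6 -> hit
pos 8: 7 -> hit
pos 9: 5 -> fault, evict 9, frames (0 6 7 5)
pos 10: 9 -> fault, evict 0, frames (6 7 5 9)
At position 10, page 0 is evicted.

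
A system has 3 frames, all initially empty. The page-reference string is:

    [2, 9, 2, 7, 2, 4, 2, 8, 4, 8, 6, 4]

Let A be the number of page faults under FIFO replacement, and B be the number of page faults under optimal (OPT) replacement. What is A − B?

2

Under FIFO: F F . F . F F F . . F F → 8 faults.
Under OPT: F F . F . F . F . . F . → 6 faults.
A − B = 8 − 6 = 2.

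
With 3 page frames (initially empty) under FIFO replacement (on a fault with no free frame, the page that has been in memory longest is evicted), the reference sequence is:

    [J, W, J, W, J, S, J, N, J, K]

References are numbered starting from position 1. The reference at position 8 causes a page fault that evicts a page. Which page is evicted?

pos 1: J -> fault, frames (J)
pos 2: W -> fault, frames (J W)
pos 3: J -> hit
pos 4: W -> hit
pos 5: J -> hit
pos 6: S -> fault, frames (J W S)
pos 7: J -> hit
pos 8: N -> fault, evict J, frames (W S N)
At position 8, page J is evicted.

J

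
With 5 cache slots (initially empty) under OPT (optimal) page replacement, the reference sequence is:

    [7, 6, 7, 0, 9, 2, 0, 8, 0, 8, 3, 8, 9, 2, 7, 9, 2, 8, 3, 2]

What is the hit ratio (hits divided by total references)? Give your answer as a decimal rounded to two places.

0.65

7 -> miss, frames [7]
6 -> miss, frames [7, 6]
7 -> hit
0 -> miss, frames [7, 6, 0]
9 -> miss, frames [7, 6, 0, 9]
2 -> miss, frames [7, 6, 0, 9, 2]
0 -> hit
8 -> miss, evict 6, frames [7, 0, 9, 2, 8]
0 -> hit
8 -> hit
3 -> miss, evict 0, frames [7, 9, 2, 8, 3]
8 -> hit
9 -> hit
2 -> hit
7 -> hit
9 -> hit
2 -> hit
8 -> hit
3 -> hit
2 -> hit
Hits: 13 of 20 references → 13/20 = 0.6500.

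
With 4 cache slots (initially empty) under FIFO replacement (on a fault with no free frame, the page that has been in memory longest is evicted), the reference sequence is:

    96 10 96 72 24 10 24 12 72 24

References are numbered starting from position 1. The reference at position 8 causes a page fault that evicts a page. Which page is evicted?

pos 1: 96 -> fault, frames [96]
pos 2: 10 -> fault, frames [96, 10]
pos 3: 96 -> hit
pos 4: 72 -> fault, frames [96, 10, 72]
pos 5: 24 -> fault, frames [96, 10, 72, 24]
pos 6: 10 -> hit
pos 7: 24 -> hit
pos 8: 12 -> fault, evict 96, frames [10, 72, 24, 12]
At position 8, page 96 is evicted.

96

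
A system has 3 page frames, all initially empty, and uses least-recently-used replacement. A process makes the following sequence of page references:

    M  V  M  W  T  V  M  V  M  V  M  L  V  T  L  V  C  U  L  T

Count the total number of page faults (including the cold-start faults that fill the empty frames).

12

M: miss, frames [M]
V: miss, frames [M, V]
M: hit
W: miss, frames [V, M, W]
T: miss, evict V, frames [M, W, T]
V: miss, evict M, frames [W, T, V]
M: miss, evict W, frames [T, V, M]
V: hit
M: hit
V: hit
M: hit
L: miss, evict T, frames [V, M, L]
V: hit
T: miss, evict M, frames [L, V, T]
L: hit
V: hit
C: miss, evict T, frames [L, V, C]
U: miss, evict L, frames [V, C, U]
L: miss, evict V, frames [C, U, L]
T: miss, evict C, frames [U, L, T]
Page faults: 12.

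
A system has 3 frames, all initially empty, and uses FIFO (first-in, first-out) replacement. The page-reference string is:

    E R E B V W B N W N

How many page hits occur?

E → fault, frames (E)
R → fault, frames (E R)
E → hit
B → fault, frames (E R B)
V → fault, evict E, frames (R B V)
W → fault, evict R, frames (B V W)
B → hit
N → fault, evict B, frames (V W N)
W → hit
N → hit
Hits: 4.

4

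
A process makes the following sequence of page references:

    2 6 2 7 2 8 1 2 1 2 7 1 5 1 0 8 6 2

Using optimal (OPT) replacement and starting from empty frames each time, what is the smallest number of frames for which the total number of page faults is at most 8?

f=1: 18 faults
f=2: 11 faults
f=3: 9 faults
f=4: 8 faults
f=5: 7 faults
f=6: 7 faults
f=7: 7 faults
Smallest f with faults ≤ 8 is 4.

4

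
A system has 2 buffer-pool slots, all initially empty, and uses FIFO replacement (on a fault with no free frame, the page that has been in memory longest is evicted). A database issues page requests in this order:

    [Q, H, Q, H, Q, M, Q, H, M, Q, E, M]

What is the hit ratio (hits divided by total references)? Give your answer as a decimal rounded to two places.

0.25

Q → miss, frames {Q}
H → miss, frames {Q,H}
Q → hit
H → hit
Q → hit
M → miss, evict Q, frames {H,M}
Q → miss, evict H, frames {M,Q}
H → miss, evict M, frames {Q,H}
M → miss, evict Q, frames {H,M}
Q → miss, evict H, frames {M,Q}
E → miss, evict M, frames {Q,E}
M → miss, evict Q, frames {E,M}
Hits: 3 of 12 references → 3/12 = 0.2500.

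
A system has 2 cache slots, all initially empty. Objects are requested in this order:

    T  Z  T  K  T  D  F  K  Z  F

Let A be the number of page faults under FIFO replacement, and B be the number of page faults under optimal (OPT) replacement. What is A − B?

Under FIFO: F F . F F F F F F F → 9 faults.
Under OPT: F F . F . F F . F . → 6 faults.
A − B = 9 − 6 = 3.

3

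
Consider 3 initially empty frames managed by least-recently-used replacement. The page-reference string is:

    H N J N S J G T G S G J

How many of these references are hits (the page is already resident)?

H -> miss, frames [H]
N -> miss, frames [H, N]
J -> miss, frames [H, N, J]
N -> hit
S -> miss, evict H, frames [J, N, S]
J -> hit
G -> miss, evict N, frames [S, J, G]
T -> miss, evict S, frames [J, G, T]
G -> hit
S -> miss, evict J, frames [T, G, S]
G -> hit
J -> miss, evict T, frames [S, G, J]
Hits: 4.

4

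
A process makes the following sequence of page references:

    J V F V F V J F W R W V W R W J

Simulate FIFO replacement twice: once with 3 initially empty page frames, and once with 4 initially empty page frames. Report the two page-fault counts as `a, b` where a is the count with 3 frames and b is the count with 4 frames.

7, 6

3 frames: F F F . . . . . F F . F . . . F → 7 faults.
4 frames: F F F . . . . . F F . . . . . F → 6 faults.
6 < 7: adding a frame reduced faults, as is typical.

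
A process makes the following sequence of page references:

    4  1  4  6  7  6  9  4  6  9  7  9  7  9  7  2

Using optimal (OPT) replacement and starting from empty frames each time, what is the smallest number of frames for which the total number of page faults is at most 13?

2

f=1: 16 faults
f=2: 9 faults
f=3: 7 faults
f=4: 6 faults
f=5: 6 faults
f=6: 6 faults
Smallest f with faults ≤ 13 is 2.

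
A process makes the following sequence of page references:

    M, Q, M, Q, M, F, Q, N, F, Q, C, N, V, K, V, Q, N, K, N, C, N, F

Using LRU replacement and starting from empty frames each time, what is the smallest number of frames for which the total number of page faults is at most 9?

5

f=1: 22 faults
f=2: 16 faults
f=3: 13 faults
f=4: 10 faults
f=5: 8 faults
f=6: 7 faults
f=7: 7 faults
Smallest f with faults ≤ 9 is 5.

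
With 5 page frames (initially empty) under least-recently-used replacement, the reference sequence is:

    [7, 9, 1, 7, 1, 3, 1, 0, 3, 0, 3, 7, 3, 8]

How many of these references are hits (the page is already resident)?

7 → miss, frames [7]
9 → miss, frames [7, 9]
1 → miss, frames [7, 9, 1]
7 → hit
1 → hit
3 → miss, frames [9, 7, 1, 3]
1 → hit
0 → miss, frames [9, 7, 3, 1, 0]
3 → hit
0 → hit
3 → hit
7 → hit
3 → hit
8 → miss, evict 9, frames [1, 0, 7, 3, 8]
Hits: 8.

8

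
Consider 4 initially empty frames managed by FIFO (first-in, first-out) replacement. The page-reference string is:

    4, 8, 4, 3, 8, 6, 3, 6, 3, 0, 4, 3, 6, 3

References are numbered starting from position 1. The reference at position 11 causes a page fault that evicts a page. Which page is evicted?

pos 1: 4: miss, frames (4)
pos 2: 8: miss, frames (4 8)
pos 3: 4: hit
pos 4: 3: miss, frames (4 8 3)
pos 5: 8: hit
pos 6: 6: miss, frames (4 8 3 6)
pos 7: 3: hit
pos 8: 6: hit
pos 9: 3: hit
pos 10: 0: miss, evict 4, frames (8 3 6 0)
pos 11: 4: miss, evict 8, frames (3 6 0 4)
At position 11, page 8 is evicted.

8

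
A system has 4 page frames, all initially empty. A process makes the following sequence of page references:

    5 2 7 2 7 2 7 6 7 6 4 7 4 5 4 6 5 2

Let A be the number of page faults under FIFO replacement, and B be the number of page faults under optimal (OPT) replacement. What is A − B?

Under FIFO: F F F . . . . F . . F . . F . . . F → 7 faults.
Under OPT: F F F . . . . F . . F . . . . . . F → 6 faults.
A − B = 7 − 6 = 1.

1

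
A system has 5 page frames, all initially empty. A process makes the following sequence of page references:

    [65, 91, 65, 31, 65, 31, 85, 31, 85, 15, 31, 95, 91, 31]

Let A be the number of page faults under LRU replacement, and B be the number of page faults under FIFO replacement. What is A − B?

Under LRU: F F . F . . F . . F . F F . → 7 faults.
Under FIFO: F F . F . . F . . F . F . . → 6 faults.
A − B = 7 − 6 = 1.

1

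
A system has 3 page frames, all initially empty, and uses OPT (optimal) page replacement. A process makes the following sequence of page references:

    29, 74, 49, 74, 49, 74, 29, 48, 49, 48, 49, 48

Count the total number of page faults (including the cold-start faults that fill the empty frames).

29 -> fault, frames [29]
74 -> fault, frames [29, 74]
49 -> fault, frames [29, 74, 49]
74 -> hit
49 -> hit
74 -> hit
29 -> hit
48 -> fault, evict 74, frames [29, 49, 48]
49 -> hit
48 -> hit
49 -> hit
48 -> hit
Page faults: 4.

4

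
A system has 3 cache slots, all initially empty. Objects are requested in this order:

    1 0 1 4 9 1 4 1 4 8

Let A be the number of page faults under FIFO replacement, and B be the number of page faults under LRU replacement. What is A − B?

Under FIFO: F F . F F F . . . F → 6 faults.
Under LRU: F F . F F . . . . F → 5 faults.
A − B = 6 − 5 = 1.

1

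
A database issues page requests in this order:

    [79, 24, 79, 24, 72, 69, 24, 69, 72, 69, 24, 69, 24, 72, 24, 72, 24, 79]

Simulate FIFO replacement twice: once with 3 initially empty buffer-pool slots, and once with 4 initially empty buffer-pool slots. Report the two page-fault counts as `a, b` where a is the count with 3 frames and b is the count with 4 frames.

5, 4

3 frames: F F . . F F . . . . . . . . . . . F → 5 faults.
4 frames: F F . . F F . . . . . . . . . . . . → 4 faults.
4 < 5: adding a frame reduced faults, as is typical.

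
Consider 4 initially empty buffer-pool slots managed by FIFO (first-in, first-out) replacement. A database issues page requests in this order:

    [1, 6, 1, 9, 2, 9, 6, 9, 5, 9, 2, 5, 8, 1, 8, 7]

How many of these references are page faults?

1: fault, frames [1]
6: fault, frames [1, 6]
1: hit
9: fault, frames [1, 6, 9]
2: fault, frames [1, 6, 9, 2]
9: hit
6: hit
9: hit
5: fault, evict 1, frames [6, 9, 2, 5]
9: hit
2: hit
5: hit
8: fault, evict 6, frames [9, 2, 5, 8]
1: fault, evict 9, frames [2, 5, 8, 1]
8: hit
7: fault, evict 2, frames [5, 8, 1, 7]
Page faults: 8.

8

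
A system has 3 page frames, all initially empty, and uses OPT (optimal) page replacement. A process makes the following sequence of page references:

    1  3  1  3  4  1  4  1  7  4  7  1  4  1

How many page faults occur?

4

1 → fault, frames {1}
3 → fault, frames {1,3}
1 → hit
3 → hit
4 → fault, frames {1,3,4}
1 → hit
4 → hit
1 → hit
7 → fault, evict 3, frames {1,4,7}
4 → hit
7 → hit
1 → hit
4 → hit
1 → hit
Page faults: 4.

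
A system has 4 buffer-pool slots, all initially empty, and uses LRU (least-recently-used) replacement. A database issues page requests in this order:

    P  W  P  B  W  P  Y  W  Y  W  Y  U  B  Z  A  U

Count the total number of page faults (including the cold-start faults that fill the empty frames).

P → fault, frames (P)
W → fault, frames (P W)
P → hit
B → fault, frames (W P B)
W → hit
P → hit
Y → fault, frames (B W P Y)
W → hit
Y → hit
W → hit
Y → hit
U → fault, evict B, frames (P W Y U)
B → fault, evict P, frames (W Y U B)
Z → fault, evict W, frames (Y U B Z)
A → fault, evict Y, frames (U B Z A)
U → hit
Page faults: 8.

8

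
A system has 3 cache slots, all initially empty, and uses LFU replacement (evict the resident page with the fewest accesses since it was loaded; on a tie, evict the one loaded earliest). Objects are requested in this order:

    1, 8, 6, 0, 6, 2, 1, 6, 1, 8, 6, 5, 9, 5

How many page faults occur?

1 -> fault, frames [1]
8 -> fault, frames [1, 8]
6 -> fault, frames [1, 8, 6]
0 -> fault, evict 1, frames [8, 6, 0]
6 -> hit
2 -> fault, evict 8, frames [6, 0, 2]
1 -> fault, evict 0, frames [6, 2, 1]
6 -> hit
1 -> hit
8 -> fault, evict 2, frames [6, 1, 8]
6 -> hit
5 -> fault, evict 8, frames [6, 1, 5]
9 -> fault, evict 5, frames [6, 1, 9]
5 -> fault, evict 9, frames [6, 1, 5]
Page faults: 10.

10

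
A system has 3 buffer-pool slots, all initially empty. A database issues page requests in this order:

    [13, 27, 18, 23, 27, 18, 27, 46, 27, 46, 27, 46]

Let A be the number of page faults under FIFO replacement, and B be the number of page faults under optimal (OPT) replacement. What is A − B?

Under FIFO: F F F F . . . F F . . . → 6 faults.
Under OPT: F F F F . . . F . . . . → 5 faults.
A − B = 6 − 5 = 1.

1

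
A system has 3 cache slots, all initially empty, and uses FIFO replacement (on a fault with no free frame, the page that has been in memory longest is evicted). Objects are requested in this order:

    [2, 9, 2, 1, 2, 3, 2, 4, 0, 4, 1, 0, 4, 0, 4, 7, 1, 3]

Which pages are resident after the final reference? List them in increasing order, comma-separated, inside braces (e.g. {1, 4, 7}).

{1, 3, 7}

2 → miss, frames {2}
9 → miss, frames {2,9}
2 → hit
1 → miss, frames {2,9,1}
2 → hit
3 → miss, evict 2, frames {9,1,3}
2 → miss, evict 9, frames {1,3,2}
4 → miss, evict 1, frames {3,2,4}
0 → miss, evict 3, frames {2,4,0}
4 → hit
1 → miss, evict 2, frames {4,0,1}
0 → hit
4 → hit
0 → hit
4 → hit
7 → miss, evict 4, frames {0,1,7}
1 → hit
3 → miss, evict 0, frames {1,7,3}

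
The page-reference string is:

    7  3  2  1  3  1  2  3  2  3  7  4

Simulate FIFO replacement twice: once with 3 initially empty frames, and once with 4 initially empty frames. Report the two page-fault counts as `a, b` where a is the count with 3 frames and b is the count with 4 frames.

6, 5

3 frames: F F F F . . . . . . F F → 6 faults.
4 frames: F F F F . . . . . . . F → 5 faults.
5 < 6: adding a frame reduced faults, as is typical.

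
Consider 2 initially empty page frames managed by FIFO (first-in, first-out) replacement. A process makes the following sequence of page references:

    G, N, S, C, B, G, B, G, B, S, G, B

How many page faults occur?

G: miss, frames [G]
N: miss, frames [G, N]
S: miss, evict G, frames [N, S]
C: miss, evict N, frames [S, C]
B: miss, evict S, frames [C, B]
G: miss, evict C, frames [B, G]
B: hit
G: hit
B: hit
S: miss, evict B, frames [G, S]
G: hit
B: miss, evict G, frames [S, B]
Page faults: 8.

8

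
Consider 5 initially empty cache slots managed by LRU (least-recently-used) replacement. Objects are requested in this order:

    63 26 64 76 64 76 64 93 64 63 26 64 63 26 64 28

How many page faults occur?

63: miss, frames [63]
26: miss, frames [63, 26]
64: miss, frames [63, 26, 64]
76: miss, frames [63, 26, 64, 76]
64: hit
76: hit
64: hit
93: miss, frames [63, 26, 76, 64, 93]
64: hit
63: hit
26: hit
64: hit
63: hit
26: hit
64: hit
28: miss, evict 76, frames [93, 63, 26, 64, 28]
Page faults: 6.

6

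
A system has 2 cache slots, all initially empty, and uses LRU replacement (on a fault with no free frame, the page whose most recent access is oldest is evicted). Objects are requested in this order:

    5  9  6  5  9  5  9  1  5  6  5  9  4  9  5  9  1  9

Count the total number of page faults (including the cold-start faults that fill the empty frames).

12

5 -> miss, frames [5]
9 -> miss, frames [5, 9]
6 -> miss, evict 5, frames [9, 6]
5 -> miss, evict 9, frames [6, 5]
9 -> miss, evict 6, frames [5, 9]
5 -> hit
9 -> hit
1 -> miss, evict 5, frames [9, 1]
5 -> miss, evict 9, frames [1, 5]
6 -> miss, evict 1, frames [5, 6]
5 -> hit
9 -> miss, evict 6, frames [5, 9]
4 -> miss, evict 5, frames [9, 4]
9 -> hit
5 -> miss, evict 4, frames [9, 5]
9 -> hit
1 -> miss, evict 5, frames [9, 1]
9 -> hit
Page faults: 12.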